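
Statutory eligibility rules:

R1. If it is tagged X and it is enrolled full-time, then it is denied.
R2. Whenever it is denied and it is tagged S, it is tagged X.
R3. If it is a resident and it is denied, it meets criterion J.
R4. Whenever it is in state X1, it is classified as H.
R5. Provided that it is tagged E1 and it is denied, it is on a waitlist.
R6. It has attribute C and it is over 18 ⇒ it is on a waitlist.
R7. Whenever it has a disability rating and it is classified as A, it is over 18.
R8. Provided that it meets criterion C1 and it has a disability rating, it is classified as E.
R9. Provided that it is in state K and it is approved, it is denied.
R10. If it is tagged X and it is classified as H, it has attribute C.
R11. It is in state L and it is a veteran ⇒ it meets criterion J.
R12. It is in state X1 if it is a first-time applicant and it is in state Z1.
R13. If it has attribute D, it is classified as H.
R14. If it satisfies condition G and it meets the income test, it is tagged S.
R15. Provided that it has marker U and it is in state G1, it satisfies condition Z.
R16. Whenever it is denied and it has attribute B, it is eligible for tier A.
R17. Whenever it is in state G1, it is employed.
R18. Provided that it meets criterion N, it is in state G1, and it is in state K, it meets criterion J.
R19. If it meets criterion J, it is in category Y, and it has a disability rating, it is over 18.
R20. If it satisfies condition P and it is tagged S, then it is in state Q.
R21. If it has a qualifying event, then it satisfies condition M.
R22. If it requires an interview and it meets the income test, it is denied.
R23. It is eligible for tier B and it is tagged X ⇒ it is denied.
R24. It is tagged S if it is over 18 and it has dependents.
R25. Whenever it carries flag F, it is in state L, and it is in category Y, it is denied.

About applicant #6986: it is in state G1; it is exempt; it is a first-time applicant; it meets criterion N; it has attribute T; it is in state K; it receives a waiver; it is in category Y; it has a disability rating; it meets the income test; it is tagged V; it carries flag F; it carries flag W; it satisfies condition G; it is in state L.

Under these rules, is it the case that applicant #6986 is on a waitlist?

No

Forward chaining from the given facts derives: is tagged S, is employed, meets criterion J, is over 18, is denied, is tagged X.
Rules concluding "it is on a waitlist": R5 needs "it is tagged E1"; R6 needs "it has attribute C" — none of these are established.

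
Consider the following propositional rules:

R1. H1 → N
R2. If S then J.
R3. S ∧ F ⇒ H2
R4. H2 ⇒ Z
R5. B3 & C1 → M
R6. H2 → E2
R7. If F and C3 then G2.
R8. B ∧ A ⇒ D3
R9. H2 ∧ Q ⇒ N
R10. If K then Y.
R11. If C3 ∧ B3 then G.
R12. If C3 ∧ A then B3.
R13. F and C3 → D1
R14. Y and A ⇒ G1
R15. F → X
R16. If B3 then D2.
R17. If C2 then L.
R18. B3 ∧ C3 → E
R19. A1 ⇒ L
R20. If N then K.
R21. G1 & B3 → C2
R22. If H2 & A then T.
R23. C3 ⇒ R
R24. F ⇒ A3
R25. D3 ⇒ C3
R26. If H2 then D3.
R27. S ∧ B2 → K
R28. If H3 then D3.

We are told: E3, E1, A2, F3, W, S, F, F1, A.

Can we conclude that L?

No

Forward chaining from the given facts derives: J, H2, Z, E2, X, T, A3, D3, C3, G2, B3, D1, D2, E, R, G.
Rules concluding L: R17 needs C2; R19 needs A1 — none of these are established.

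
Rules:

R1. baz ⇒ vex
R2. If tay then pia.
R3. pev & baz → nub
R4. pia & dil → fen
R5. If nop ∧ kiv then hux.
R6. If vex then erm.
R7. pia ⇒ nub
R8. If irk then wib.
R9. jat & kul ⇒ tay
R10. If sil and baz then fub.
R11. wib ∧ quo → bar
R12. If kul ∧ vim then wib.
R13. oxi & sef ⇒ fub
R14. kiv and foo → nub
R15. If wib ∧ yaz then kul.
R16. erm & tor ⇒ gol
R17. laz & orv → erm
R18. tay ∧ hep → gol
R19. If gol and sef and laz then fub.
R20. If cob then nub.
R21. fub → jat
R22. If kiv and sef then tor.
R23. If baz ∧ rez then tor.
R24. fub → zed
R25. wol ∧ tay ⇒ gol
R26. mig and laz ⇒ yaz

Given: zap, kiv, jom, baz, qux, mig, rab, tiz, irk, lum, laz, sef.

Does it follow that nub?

vex  (by R1: baz)
erm  (by R6: vex)
wib  (by R8: irk)
tor  (by R22: kiv, sef)
yaz  (by R26: mig, laz)
kul  (by R15: wib, yaz)
gol  (by R16: erm, tor)
fub  (by R19: gol, sef, laz)
jat  (by R21: fub)
tay  (by R9: jat, kul)
pia  (by R2: tay)
nub  (by R7: pia)

Yes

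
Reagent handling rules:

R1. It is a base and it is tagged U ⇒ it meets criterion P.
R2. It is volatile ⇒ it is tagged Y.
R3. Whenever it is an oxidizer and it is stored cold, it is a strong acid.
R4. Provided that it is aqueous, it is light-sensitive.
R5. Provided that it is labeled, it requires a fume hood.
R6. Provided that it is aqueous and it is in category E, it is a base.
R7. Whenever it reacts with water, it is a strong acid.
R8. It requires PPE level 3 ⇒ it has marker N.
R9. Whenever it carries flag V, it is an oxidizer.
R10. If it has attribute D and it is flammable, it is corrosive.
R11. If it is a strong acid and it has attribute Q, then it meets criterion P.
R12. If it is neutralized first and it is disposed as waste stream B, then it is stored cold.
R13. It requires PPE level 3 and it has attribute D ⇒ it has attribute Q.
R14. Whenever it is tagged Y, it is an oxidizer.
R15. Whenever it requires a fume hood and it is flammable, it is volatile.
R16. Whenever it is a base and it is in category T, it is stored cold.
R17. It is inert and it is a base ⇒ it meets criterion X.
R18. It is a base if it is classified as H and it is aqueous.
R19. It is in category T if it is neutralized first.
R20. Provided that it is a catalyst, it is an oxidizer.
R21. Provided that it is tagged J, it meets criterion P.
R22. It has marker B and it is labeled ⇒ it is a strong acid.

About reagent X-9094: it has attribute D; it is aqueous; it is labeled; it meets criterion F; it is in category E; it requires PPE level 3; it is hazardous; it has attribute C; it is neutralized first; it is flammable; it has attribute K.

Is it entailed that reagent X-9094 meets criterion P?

By R5 (it is labeled): it requires a fume hood.
By R6 (it is aqueous, it is in category E): it is a base.
By R13 (it requires PPE level 3, it has attribute D): it has attribute Q.
By R15 (it requires a fume hood, it is flammable): it is volatile.
By R19 (it is neutralized first): it is in category T.
By R2 (it is volatile): it is tagged Y.
By R14 (it is tagged Y): it is an oxidizer.
By R16 (it is a base, it is in category T): it is stored cold.
By R3 (it is an oxidizer, it is stored cold): it is a strong acid.
By R11 (it is a strong acid, it has attribute Q): it meets criterion P.

Yes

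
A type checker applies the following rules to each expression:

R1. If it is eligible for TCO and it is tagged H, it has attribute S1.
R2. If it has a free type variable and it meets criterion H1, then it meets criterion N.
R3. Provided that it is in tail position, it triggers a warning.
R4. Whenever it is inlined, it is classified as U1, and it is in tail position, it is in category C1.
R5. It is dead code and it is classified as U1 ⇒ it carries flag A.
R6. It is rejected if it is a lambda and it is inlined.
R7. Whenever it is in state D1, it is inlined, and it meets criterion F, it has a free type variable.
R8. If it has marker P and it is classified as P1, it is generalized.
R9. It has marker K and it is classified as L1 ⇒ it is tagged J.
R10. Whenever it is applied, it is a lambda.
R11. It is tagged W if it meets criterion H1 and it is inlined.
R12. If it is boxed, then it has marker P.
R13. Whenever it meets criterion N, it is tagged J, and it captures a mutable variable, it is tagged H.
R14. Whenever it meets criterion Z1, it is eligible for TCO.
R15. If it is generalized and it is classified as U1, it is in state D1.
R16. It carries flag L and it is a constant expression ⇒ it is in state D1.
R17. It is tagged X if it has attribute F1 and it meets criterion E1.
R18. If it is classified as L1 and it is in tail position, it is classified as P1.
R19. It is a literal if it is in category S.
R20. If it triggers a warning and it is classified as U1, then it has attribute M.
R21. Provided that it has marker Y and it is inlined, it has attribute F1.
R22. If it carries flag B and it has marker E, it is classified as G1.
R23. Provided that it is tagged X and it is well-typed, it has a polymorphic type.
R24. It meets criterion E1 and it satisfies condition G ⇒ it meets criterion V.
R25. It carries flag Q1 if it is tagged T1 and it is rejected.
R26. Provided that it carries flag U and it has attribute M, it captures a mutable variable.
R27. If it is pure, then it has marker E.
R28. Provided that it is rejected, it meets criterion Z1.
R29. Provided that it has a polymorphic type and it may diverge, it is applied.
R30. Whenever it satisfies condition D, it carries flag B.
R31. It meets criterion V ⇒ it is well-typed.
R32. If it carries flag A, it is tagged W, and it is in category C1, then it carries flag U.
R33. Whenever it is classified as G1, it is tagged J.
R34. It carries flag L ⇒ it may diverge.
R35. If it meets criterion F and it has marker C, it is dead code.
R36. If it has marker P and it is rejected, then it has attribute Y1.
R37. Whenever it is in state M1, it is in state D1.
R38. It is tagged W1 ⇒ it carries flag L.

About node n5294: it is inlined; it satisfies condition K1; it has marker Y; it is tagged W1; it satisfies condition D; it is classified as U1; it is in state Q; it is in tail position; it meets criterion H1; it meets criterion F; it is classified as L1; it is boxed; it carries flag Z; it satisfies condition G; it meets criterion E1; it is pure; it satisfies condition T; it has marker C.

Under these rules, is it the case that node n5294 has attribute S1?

Yes

By R3 (it is in tail position): it triggers a warning.
By R4 (it is inlined, it is classified as U1, it is in tail position): it is in category C1.
By R11 (it meets criterion H1, it is inlined): it is tagged W.
By R12 (it is boxed): it has marker P.
By R18 (it is classified as L1, it is in tail position): it is classified as P1.
By R20 (it triggers a warning, it is classified as U1): it has attribute M.
By R21 (it has marker Y, it is inlined): it has attribute F1.
By R24 (it meets criterion E1, it satisfies condition G): it meets criterion V.
By R27 (it is pure): it has marker E.
By R30 (it satisfies condition D): it carries flag B.
By R31 (it meets criterion V): it is well-typed.
By R35 (it meets criterion F, it has marker C): it is dead code.
By R38 (it is tagged W1): it carries flag L.
By R5 (it is dead code, it is classified as U1): it carries flag A.
By R8 (it has marker P, it is classified as P1): it is generalized.
By R15 (it is generalized, it is classified as U1): it is in state D1.
By R17 (it has attribute F1, it meets criterion E1): it is tagged X.
By R22 (it carries flag B, it has marker E): it is classified as G1.
By R23 (it is tagged X, it is well-typed): it has a polymorphic type.
By R32 (it carries flag A, it is tagged W, it is in category C1): it carries flag U.
By R33 (it is classified as G1): it is tagged J.
By R34 (it carries flag L): it may diverge.
By R7 (it is in state D1, it is inlined, it meets criterion F): it has a free type variable.
By R26 (it carries flag U, it has attribute M): it captures a mutable variable.
By R29 (it has a polymorphic type, it may diverge): it is applied.
By R2 (it has a free type variable, it meets criterion H1): it meets criterion N.
By R10 (it is applied): it is a lambda.
By R13 (it meets criterion N, it is tagged J, it captures a mutable variable): it is tagged H.
By R6 (it is a lambda, it is inlined): it is rejected.
By R28 (it is rejected): it meets criterion Z1.
By R14 (it meets criterion Z1): it is eligible for TCO.
By R1 (it is eligible for TCO, it is tagged H): it has attribute S1.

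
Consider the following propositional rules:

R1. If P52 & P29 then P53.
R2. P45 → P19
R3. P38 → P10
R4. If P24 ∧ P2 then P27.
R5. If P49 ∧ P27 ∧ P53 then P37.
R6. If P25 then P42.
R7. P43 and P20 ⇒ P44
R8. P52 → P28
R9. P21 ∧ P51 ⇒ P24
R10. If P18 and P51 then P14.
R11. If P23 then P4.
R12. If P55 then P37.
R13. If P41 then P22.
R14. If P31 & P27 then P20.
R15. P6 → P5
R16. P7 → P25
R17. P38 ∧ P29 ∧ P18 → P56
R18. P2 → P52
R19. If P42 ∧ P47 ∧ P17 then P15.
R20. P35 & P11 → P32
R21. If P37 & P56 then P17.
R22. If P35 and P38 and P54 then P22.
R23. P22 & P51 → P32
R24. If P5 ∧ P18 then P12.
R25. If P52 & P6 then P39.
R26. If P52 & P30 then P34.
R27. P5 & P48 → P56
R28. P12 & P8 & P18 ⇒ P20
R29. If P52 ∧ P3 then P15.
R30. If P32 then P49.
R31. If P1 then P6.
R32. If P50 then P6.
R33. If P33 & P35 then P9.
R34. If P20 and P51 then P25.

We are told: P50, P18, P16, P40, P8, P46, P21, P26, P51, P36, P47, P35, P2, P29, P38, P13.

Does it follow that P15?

No

Forward chaining from the given facts derives: P10, P24, P14, P56, P52, P6, P53, P27, P28, P5, P12, P39, P20, P25, P42.
Rules concluding P15: R19 needs P17; R29 needs P3 — none of these are established.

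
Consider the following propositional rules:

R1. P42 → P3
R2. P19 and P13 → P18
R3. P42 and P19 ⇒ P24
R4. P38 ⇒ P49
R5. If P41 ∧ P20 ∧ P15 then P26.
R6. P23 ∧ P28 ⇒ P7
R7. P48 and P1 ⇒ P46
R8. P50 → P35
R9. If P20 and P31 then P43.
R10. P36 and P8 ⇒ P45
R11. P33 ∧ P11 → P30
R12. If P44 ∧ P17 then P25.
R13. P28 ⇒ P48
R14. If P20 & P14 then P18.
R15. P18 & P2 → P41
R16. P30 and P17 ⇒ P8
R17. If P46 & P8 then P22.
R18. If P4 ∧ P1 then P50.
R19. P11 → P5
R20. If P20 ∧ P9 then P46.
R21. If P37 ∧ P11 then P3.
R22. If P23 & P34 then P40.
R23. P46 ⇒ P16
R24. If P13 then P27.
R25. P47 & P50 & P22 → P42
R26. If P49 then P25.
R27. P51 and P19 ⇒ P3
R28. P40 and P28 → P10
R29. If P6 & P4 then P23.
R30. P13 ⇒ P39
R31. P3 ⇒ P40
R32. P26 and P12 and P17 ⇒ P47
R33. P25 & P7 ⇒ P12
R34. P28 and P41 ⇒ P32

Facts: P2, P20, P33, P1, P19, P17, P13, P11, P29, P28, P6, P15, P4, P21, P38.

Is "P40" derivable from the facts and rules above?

P18  (by R2: P19, P13)
P49  (by R4: P38)
P30  (by R11: P33, P11)
P48  (by R13: P28)
P41  (by R15: P18, P2)
P8  (by R16: P30, P17)
P50  (by R18: P4, P1)
P25  (by R26: P49)
P23  (by R29: P6, P4)
P26  (by R5: P41, P20, P15)
P7  (by R6: P23, P28)
P46  (by R7: P48, P1)
P22  (by R17: P46, P8)
P12  (by R33: P25, P7)
P47  (by R32: P26, P12, P17)
P42  (by R25: P47, P50, P22)
P3  (by R1: P42)
P40  (by R31: P3)

Yes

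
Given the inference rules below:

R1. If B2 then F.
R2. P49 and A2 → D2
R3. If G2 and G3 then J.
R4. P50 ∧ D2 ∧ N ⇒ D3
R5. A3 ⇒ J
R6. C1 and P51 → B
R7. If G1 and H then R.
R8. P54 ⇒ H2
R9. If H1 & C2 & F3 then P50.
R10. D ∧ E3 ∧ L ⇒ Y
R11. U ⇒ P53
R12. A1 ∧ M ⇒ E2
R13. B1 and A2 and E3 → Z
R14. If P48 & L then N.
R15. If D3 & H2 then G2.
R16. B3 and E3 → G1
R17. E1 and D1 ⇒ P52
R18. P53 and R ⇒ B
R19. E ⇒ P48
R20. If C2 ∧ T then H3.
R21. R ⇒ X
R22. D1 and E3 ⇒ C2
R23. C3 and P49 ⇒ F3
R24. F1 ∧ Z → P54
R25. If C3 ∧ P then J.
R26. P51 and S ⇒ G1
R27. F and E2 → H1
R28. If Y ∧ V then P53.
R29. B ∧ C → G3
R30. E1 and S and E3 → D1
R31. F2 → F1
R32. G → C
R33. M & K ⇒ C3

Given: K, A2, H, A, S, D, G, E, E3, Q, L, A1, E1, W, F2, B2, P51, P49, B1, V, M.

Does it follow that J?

Yes

F  (by R1: B2)
D2  (by R2: P49, A2)
Y  (by R10: D, E3, L)
E2  (by R12: A1, M)
Z  (by R13: B1, A2, E3)
P48  (by R19: E)
G1  (by R26: P51, S)
H1  (by R27: F, E2)
P53  (by R28: Y, V)
D1  (by R30: E1, S, E3)
F1  (by R31: F2)
C  (by R32: G)
C3  (by R33: M, K)
R  (by R7: G1, H)
N  (by R14: P48, L)
B  (by R18: P53, R)
C2  (by R22: D1, E3)
F3  (by R23: C3, P49)
P54  (by R24: F1, Z)
G3  (by R29: B, C)
H2  (by R8: P54)
P50  (by R9: H1, C2, F3)
D3  (by R4: P50, D2, N)
G2  (by R15: D3, H2)
J  (by R3: G2, G3)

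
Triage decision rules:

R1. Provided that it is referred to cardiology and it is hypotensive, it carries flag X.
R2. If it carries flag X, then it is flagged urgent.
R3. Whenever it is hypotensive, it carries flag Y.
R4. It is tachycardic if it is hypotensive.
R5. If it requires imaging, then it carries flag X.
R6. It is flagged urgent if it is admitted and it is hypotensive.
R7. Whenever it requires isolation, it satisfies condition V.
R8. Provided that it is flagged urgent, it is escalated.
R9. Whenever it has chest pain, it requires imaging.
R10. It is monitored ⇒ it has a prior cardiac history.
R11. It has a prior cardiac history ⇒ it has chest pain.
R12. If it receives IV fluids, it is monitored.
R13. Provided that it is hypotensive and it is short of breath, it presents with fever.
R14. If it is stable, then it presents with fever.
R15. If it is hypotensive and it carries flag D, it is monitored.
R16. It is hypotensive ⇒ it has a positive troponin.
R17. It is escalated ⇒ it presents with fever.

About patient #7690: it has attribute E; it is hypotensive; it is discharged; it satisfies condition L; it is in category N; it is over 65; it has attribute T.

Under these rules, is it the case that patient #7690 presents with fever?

Forward chaining from the given facts derives: carries flag Y, is tachycardic, has a positive troponin.
Rules concluding "it presents with fever": R13 needs "it is short of breath"; R14 needs "it is stable"; R17 needs "it is escalated" — none of these are established.

No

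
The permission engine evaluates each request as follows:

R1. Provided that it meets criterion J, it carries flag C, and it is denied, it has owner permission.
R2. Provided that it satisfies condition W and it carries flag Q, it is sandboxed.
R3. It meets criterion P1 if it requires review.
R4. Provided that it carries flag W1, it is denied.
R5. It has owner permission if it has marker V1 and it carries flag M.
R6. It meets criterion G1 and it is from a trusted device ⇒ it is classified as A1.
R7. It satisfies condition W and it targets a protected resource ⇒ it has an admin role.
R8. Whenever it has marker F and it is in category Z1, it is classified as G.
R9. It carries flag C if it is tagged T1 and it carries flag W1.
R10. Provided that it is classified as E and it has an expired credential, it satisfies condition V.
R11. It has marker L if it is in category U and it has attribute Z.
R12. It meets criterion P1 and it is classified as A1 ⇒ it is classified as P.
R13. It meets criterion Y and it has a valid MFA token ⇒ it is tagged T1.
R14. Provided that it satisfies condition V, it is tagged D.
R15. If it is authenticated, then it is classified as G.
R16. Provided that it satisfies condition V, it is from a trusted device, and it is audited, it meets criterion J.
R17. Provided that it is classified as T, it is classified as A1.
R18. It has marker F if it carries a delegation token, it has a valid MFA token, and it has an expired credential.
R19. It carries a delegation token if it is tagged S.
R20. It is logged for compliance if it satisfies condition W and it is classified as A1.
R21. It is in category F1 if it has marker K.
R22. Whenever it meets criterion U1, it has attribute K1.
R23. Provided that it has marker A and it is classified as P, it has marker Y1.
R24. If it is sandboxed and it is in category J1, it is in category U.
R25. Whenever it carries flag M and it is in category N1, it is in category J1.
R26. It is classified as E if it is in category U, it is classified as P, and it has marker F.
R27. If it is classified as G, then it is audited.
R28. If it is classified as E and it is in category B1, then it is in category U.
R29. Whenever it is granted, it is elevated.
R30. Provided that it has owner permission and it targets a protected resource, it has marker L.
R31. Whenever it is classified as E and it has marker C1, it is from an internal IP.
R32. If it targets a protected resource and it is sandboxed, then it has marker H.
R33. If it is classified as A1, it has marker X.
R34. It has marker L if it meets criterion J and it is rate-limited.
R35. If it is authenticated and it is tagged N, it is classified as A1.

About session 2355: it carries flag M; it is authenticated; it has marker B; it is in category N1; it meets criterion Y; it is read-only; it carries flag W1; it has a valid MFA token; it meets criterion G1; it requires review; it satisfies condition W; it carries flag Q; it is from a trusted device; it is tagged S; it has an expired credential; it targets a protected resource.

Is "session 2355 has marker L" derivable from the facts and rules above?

By R2 (it satisfies condition W, it carries flag Q): it is sandboxed.
By R3 (it requires review): it meets criterion P1.
By R4 (it carries flag W1): it is denied.
By R6 (it meets criterion G1, it is from a trusted device): it is classified as A1.
By R12 (it meets criterion P1, it is classified as A1): it is classified as P.
By R13 (it meets criterion Y, it has a valid MFA token): it is tagged T1.
By R15 (it is authenticated): it is classified as G.
By R19 (it is tagged S): it carries a delegation token.
By R25 (it carries flag M, it is in category N1): it is in category J1.
By R27 (it is classified as G): it is audited.
By R9 (it is tagged T1, it carries flag W1): it carries flag C.
By R18 (it carries a delegation token, it has a valid MFA token, it has an expired credential): it has marker F.
By R24 (it is sandboxed, it is in category J1): it is in category U.
By R26 (it is in category U, it is classified as P, it has marker F): it is classified as E.
By R10 (it is classified as E, it has an expired credential): it satisfies condition V.
By R16 (it satisfies condition V, it is from a trusted device, it is audited): it meets criterion J.
By R1 (it meets criterion J, it carries flag C, it is denied): it has owner permission.
By R30 (it has owner permission, it targets a protected resource): it has marker L.

Yes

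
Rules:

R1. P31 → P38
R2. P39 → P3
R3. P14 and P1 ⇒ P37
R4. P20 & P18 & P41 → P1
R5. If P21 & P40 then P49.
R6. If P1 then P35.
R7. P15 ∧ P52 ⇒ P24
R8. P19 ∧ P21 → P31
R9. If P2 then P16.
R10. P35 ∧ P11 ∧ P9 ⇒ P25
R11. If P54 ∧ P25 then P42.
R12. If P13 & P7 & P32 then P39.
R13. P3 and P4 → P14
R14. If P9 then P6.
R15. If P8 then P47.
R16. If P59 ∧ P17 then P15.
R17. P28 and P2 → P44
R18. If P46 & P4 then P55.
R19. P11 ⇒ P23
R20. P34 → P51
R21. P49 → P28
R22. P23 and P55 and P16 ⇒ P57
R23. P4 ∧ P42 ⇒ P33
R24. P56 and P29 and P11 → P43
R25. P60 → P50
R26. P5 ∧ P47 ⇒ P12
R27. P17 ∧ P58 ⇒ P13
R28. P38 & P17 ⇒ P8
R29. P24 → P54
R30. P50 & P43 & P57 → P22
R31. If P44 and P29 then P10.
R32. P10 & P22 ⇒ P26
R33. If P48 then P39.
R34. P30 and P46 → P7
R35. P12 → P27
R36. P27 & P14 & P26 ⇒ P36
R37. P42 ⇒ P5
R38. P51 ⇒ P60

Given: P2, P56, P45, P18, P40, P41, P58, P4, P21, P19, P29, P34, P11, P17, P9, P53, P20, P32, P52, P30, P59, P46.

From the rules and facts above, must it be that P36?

P1  (by R4: P20, P18, P41)
P49  (by R5: P21, P40)
P35  (by R6: P1)
P31  (by R8: P19, P21)
P16  (by R9: P2)
P25  (by R10: P35, P11, P9)
P15  (by R16: P59, P17)
P55  (by R18: P46, P4)
P23  (by R19: P11)
P51  (by R20: P34)
P28  (by R21: P49)
P57  (by R22: P23, P55, P16)
P43  (by R24: P56, P29, P11)
P13  (by R27: P17, P58)
P7  (by R34: P30, P46)
P60  (by R38: P51)
P38  (by R1: P31)
P24  (by R7: P15, P52)
P39  (by R12: P13, P7, P32)
P44  (by R17: P28, P2)
P50  (by R25: P60)
P8  (by R28: P38, P17)
P54  (by R29: P24)
P22  (by R30: P50, P43, P57)
P10  (by R31: P44, P29)
P26  (by R32: P10, P22)
P3  (by R2: P39)
P42  (by R11: P54, P25)
P14  (by R13: P3, P4)
P47  (by R15: P8)
P5  (by R37: P42)
P12  (by R26: P5, P47)
P27  (by R35: P12)
P36  (by R36: P27, P14, P26)

Yes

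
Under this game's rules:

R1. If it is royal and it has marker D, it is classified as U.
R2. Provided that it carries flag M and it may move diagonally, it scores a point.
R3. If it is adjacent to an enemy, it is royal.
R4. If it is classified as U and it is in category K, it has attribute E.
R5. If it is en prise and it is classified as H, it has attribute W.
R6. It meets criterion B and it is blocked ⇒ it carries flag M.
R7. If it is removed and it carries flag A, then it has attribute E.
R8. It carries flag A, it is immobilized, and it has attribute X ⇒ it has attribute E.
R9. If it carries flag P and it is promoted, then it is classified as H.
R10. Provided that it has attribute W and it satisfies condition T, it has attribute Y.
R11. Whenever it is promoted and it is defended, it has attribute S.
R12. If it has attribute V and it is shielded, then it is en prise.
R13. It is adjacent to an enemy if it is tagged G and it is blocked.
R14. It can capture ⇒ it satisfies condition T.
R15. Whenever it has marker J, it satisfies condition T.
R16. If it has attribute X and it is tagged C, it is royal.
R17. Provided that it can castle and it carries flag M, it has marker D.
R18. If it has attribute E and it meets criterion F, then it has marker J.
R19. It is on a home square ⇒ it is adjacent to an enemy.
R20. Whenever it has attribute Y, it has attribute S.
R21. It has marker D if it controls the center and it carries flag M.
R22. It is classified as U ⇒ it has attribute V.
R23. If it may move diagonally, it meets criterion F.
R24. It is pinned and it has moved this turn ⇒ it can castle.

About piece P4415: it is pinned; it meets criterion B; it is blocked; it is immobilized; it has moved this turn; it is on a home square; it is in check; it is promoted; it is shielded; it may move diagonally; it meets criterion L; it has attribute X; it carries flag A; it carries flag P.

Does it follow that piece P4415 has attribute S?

By R6 (it meets criterion B, it is blocked): it carries flag M.
By R8 (it carries flag A, it is immobilized, it has attribute X): it has attribute E.
By R9 (it carries flag P, it is promoted): it is classified as H.
By R19 (it is on a home square): it is adjacent to an enemy.
By R23 (it may move diagonally): it meets criterion F.
By R24 (it is pinned, it has moved this turn): it can castle.
By R3 (it is adjacent to an enemy): it is royal.
By R17 (it can castle, it carries flag M): it has marker D.
By R18 (it has attribute E, it meets criterion F): it has marker J.
By R1 (it is royal, it has marker D): it is classified as U.
By R15 (it has marker J): it satisfies condition T.
By R22 (it is classified as U): it has attribute V.
By R12 (it has attribute V, it is shielded): it is en prise.
By R5 (it is en prise, it is classified as H): it has attribute W.
By R10 (it has attribute W, it satisfies condition T): it has attribute Y.
By R20 (it has attribute Y): it has attribute S.

Yes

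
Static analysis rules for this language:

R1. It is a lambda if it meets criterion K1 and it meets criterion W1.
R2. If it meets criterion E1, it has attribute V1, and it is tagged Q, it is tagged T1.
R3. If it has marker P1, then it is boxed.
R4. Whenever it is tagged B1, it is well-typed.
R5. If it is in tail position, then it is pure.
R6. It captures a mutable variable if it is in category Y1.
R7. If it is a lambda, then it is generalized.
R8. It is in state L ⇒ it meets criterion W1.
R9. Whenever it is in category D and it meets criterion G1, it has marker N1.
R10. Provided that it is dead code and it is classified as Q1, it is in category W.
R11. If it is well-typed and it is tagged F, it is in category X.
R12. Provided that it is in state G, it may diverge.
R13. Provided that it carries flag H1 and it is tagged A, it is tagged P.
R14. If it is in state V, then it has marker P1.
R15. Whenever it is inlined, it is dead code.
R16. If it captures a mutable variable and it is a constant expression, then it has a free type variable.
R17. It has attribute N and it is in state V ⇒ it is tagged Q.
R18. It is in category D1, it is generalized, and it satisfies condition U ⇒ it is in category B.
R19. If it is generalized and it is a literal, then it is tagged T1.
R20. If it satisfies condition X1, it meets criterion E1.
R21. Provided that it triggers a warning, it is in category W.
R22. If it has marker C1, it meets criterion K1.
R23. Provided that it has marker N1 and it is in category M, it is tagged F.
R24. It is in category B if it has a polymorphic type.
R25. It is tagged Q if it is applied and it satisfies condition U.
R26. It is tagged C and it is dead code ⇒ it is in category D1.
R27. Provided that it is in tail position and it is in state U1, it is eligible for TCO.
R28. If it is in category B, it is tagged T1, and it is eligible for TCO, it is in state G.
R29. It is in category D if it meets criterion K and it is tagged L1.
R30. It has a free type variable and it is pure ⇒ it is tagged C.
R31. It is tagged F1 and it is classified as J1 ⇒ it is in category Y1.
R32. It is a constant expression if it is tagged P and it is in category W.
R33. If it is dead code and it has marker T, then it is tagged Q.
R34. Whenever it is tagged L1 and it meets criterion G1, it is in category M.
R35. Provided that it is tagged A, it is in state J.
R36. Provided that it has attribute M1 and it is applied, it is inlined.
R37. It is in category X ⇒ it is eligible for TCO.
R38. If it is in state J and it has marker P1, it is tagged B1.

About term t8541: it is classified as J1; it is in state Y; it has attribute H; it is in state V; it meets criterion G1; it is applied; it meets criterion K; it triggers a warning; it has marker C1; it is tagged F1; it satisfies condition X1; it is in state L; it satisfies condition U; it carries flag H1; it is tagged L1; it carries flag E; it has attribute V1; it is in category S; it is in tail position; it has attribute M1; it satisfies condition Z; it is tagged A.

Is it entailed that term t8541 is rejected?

No

Forward chaining from the given facts derives: is pure, meets criterion W1, is tagged P, has marker P1, meets criterion E1, is in category W, meets criterion K1, is tagged Q, is in category D, is in category Y1, is a constant expression, is in category M, is in state J, is inlined, is tagged B1, is a lambda, is tagged T1, is boxed, is well-typed, captures a mutable variable, is generalized, has marker N1, is dead code, has a free type variable, is tagged F, is tagged C, is in category X, is in category D1, is eligible for TCO, is in category B, is in state G, may diverge.
No rule has "it is rejected" as its conclusion, and it is not among the given facts.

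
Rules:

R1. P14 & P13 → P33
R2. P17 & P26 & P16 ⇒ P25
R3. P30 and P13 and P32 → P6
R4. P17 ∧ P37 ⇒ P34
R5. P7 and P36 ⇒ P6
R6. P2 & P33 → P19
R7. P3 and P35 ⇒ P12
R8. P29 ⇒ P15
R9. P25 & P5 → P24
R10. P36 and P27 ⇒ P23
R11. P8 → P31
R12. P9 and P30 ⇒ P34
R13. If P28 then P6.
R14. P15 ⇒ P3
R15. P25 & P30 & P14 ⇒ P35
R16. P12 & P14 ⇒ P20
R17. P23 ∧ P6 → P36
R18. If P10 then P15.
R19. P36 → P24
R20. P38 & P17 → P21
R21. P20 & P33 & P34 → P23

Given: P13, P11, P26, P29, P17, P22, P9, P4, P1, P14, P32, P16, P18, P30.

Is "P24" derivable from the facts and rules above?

P33  (by R1: P14, P13)
P25  (by R2: P17, P26, P16)
P6  (by R3: P30, P13, P32)
P15  (by R8: P29)
P34  (by R12: P9, P30)
P3  (by R14: P15)
P35  (by R15: P25, P30, P14)
P12  (by R7: P3, P35)
P20  (by R16: P12, P14)
P23  (by R21: P20, P33, P34)
P36  (by R17: P23, P6)
P24  (by R19: P36)

Yes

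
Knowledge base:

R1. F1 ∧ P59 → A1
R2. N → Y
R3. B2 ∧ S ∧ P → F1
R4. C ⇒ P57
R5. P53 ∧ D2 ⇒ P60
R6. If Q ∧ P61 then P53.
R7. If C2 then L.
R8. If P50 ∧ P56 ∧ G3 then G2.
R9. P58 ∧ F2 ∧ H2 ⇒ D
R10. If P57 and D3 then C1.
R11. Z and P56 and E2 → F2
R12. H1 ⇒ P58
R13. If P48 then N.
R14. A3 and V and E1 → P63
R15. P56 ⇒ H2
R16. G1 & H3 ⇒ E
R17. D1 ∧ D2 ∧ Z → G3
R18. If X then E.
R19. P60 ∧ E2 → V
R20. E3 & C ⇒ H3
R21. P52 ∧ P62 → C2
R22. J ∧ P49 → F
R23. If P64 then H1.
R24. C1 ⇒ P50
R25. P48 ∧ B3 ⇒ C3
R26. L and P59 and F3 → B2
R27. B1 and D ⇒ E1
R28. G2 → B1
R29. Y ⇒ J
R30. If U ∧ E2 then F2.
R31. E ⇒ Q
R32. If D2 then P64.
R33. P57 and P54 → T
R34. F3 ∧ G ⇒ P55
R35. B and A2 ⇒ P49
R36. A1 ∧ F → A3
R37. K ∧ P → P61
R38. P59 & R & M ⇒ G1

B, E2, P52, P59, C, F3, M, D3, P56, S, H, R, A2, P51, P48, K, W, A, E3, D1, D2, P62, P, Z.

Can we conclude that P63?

P57  (by R4: C)
C1  (by R10: P57, D3)
F2  (by R11: Z, P56, E2)
N  (by R13: P48)
H2  (by R15: P56)
G3  (by R17: D1, D2, Z)
H3  (by R20: E3, C)
C2  (by R21: P52, P62)
P50  (by R24: C1)
P64  (by R32: D2)
P49  (by R35: B, A2)
P61  (by R37: K, P)
G1  (by R38: P59, R, M)
Y  (by R2: N)
L  (by R7: C2)
G2  (by R8: P50, P56, G3)
E  (by R16: G1, H3)
H1  (by R23: P64)
B2  (by R26: L, P59, F3)
B1  (by R28: G2)
J  (by R29: Y)
Q  (by R31: E)
F1  (by R3: B2, S, P)
P53  (by R6: Q, P61)
P58  (by R12: H1)
F  (by R22: J, P49)
A1  (by R1: F1, P59)
P60  (by R5: P53, D2)
D  (by R9: P58, F2, H2)
V  (by R19: P60, E2)
E1  (by R27: B1, D)
A3  (by R36: A1, F)
P63  (by R14: A3, V, E1)

Yes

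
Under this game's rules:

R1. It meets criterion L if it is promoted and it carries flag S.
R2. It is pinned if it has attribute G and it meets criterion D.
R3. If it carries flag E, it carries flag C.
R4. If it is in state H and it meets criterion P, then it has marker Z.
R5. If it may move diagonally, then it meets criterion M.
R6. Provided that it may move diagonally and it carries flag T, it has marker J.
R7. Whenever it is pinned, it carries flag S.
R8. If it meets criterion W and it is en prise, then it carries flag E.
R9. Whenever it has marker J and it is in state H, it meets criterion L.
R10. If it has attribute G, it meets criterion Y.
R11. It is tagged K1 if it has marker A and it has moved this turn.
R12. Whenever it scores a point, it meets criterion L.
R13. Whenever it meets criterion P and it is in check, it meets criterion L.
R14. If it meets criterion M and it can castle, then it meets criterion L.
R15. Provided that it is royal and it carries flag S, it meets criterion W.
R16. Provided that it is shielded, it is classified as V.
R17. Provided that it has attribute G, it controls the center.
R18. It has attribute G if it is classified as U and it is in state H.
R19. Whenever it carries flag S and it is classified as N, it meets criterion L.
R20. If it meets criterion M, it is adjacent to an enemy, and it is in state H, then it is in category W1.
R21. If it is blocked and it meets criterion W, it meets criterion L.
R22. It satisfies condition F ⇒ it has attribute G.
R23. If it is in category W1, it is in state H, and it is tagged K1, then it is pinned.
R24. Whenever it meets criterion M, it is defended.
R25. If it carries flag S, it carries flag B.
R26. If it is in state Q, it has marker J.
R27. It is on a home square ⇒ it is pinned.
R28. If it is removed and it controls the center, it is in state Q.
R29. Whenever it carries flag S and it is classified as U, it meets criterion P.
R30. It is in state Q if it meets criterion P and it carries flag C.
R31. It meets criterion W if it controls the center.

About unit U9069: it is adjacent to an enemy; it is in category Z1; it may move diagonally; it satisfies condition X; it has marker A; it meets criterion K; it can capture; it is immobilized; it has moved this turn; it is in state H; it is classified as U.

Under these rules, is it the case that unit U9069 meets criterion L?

Forward chaining from the given facts derives: meets criterion M, is tagged K1, has attribute G, is in category W1, is pinned, is defended, carries flag S, meets criterion Y, controls the center, carries flag B, meets criterion P, meets criterion W, has marker Z.
Rules concluding "it meets criterion L": R1 needs "it is promoted"; R9 needs "it has marker J"; R12 needs "it scores a point"; R13 needs "it is in check"; R14 needs "it can castle"; R19 needs "it is classified as N"; R21 needs "it is blocked" — none of these are established.

No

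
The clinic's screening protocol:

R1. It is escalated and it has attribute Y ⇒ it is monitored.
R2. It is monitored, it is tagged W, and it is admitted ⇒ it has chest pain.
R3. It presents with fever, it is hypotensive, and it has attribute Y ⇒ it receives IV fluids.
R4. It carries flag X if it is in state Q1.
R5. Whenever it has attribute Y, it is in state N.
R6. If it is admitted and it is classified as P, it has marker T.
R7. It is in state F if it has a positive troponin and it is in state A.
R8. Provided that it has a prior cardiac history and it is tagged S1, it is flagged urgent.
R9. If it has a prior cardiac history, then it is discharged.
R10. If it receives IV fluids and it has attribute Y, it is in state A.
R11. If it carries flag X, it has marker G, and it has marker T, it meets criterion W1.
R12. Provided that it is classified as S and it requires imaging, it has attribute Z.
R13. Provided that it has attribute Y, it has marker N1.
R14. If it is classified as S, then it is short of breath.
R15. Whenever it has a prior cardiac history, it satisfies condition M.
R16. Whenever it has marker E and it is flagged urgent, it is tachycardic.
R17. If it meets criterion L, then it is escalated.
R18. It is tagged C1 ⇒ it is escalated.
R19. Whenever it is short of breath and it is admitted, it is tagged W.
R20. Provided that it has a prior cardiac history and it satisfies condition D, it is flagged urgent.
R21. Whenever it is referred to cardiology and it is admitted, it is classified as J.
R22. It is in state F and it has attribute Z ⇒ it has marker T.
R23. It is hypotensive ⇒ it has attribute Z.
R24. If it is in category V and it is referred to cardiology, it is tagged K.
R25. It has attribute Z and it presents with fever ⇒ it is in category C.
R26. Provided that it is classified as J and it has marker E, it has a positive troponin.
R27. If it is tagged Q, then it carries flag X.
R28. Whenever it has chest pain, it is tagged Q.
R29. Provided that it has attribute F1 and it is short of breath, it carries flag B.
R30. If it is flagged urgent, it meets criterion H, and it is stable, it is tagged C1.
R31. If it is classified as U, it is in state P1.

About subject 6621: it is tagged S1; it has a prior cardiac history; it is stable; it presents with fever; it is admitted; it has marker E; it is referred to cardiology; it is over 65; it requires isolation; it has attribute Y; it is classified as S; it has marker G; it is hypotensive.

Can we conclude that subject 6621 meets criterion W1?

No

Forward chaining from the given facts derives: receives IV fluids, is in state N, is flagged urgent, is discharged, is in state A, has marker N1, is short of breath, satisfies condition M, is tachycardic, is tagged W, is classified as J, has attribute Z, is in category C, has a positive troponin, is in state F, has marker T.
The only rule concluding "it meets criterion W1" is R11, which needs "it carries flag X"; that is never established.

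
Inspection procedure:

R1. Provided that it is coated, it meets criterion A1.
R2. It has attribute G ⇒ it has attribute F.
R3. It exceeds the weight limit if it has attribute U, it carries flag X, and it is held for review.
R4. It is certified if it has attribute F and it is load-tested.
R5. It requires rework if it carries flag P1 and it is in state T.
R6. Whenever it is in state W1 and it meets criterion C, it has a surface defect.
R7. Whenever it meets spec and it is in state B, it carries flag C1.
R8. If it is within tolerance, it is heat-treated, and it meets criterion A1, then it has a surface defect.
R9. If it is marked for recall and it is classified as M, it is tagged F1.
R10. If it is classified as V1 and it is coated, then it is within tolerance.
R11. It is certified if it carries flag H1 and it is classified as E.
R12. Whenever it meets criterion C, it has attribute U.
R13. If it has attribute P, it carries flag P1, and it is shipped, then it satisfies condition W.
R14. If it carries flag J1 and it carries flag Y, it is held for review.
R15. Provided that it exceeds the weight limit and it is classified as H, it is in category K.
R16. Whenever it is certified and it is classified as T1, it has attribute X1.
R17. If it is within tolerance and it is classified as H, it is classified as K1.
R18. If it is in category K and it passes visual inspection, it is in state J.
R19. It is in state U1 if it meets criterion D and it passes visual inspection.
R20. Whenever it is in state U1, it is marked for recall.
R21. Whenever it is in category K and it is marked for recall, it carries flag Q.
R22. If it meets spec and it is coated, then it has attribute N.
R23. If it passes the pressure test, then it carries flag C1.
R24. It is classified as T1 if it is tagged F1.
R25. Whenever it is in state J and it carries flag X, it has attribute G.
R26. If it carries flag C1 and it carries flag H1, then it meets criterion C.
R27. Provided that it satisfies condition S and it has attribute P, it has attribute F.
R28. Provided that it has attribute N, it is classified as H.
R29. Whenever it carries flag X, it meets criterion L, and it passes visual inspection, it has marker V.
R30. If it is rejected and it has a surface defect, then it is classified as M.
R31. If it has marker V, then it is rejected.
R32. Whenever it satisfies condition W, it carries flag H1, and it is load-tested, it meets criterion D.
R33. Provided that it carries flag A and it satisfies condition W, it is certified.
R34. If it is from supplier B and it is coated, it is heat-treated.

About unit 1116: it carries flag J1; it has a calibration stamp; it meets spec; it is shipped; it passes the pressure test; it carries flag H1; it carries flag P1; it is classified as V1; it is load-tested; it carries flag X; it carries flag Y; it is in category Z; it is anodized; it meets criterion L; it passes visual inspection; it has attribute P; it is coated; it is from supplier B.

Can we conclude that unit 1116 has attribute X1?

Yes

By R1 (it is coated): it meets criterion A1.
By R10 (it is classified as V1, it is coated): it is within tolerance.
By R13 (it has attribute P, it carries flag P1, it is shipped): it satisfies condition W.
By R14 (it carries flag J1, it carries flag Y): it is held for review.
By R22 (it meets spec, it is coated): it has attribute N.
By R23 (it passes the pressure test): it carries flag C1.
By R26 (it carries flag C1, it carries flag H1): it meets criterion C.
By R28 (it has attribute N): it is classified as H.
By R29 (it carries flag X, it meets criterion L, it passes visual inspection): it has marker V.
By R31 (it has marker V): it is rejected.
By R32 (it satisfies condition W, it carries flag H1, it is load-tested): it meets criterion D.
By R34 (it is from supplier B, it is coated): it is heat-treated.
By R8 (it is within tolerance, it is heat-treated, it meets criterion A1): it has a surface defect.
By R12 (it meets criterion C): it has attribute U.
By R19 (it meets criterion D, it passes visual inspection): it is in state U1.
By R20 (it is in state U1): it is marked for recall.
By R30 (it is rejected, it has a surface defect): it is classified as M.
By R3 (it has attribute U, it carries flag X, it is held for review): it exceeds the weight limit.
By R9 (it is marked for recall, it is classified as M): it is tagged F1.
By R15 (it exceeds the weight limit, it is classified as H): it is in category K.
By R18 (it is in category K, it passes visual inspection): it is in state J.
By R24 (it is tagged F1): it is classified as T1.
By R25 (it is in state J, it carries flag X): it has attribute G.
By R2 (it has attribute G): it has attribute F.
By R4 (it has attribute F, it is load-tested): it is certified.
By R16 (it is certified, it is classified as T1): it has attribute X1.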